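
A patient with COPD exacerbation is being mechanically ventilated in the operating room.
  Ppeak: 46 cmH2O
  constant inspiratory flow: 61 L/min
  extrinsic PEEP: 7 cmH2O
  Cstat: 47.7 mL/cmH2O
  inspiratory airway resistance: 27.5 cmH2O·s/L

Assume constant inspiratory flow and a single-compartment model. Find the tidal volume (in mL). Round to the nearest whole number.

527

Flow: 61 L/min ÷ 60 = 1.0167 L/s.
Equation of motion (constant flow): PIP = Vt/C + R·V̇ + PEEP.
Vt/C = PIP − R·V̇ − PEEP = 46 − 27.959 − 7 = 11.041 cmH2O.
Vt = C × 11.041 = 47.7 × 11.041 = 526.66 mL.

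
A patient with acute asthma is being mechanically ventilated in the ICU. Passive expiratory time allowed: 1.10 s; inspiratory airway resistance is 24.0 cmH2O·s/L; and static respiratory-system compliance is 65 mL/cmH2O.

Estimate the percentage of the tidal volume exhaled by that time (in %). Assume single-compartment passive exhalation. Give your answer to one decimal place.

τ = R × C = 24.0 × 65 mL/cmH2O = 24.0 × 0.065 L/cmH2O = 1.56 s.
Passive exhalation: V(t)/V₀ = e^(−t/τ) = e^(−1.10/1.56) = 0.494.
Fraction exhaled = 1 − 0.494 = 0.506 → 50.6%.

50.6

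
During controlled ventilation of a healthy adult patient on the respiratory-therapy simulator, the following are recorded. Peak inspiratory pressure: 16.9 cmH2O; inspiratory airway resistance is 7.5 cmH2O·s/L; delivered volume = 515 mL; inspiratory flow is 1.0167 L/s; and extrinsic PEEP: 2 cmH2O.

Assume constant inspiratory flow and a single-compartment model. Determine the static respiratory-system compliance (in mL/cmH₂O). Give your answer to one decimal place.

70.8

Equation of motion (constant flow): PIP = Vt/C + R·V̇ + PEEP.
Vt/C = PIP − R·V̇ − PEEP = 16.9 − 7.5×1.0167 − 2 = 16.9 − 7.625 − 2 = 7.275 cmH2O.
C = Vt / 7.275 = 515 / 7.275 = 70.79 mL/cmH2O.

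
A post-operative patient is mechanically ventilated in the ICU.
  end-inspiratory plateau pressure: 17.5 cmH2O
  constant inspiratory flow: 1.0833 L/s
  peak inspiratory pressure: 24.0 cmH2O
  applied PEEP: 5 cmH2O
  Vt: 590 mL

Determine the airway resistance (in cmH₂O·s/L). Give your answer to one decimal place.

Raw = (PIP − Pplat) / flow = (24.0 − 17.5) / 1.0833 = 6.5 / 1.0833 = 6.0 cmH2O·s/L.

6.0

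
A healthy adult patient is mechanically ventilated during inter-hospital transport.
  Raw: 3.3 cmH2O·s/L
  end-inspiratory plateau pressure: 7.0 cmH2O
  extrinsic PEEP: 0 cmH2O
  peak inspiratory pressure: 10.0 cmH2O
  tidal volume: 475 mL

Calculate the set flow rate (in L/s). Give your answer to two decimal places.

0.91

flow = (PIP − Pplat) / Raw = 3.0 / 3.3 = 0.9091 L/s.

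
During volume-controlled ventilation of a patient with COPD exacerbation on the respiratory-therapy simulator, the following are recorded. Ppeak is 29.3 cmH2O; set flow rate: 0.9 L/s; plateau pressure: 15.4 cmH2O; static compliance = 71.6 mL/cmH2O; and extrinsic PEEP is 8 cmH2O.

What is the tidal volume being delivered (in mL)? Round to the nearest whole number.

530

Vt = Cstat × (Pplat − PEEP) = 71.6 × (15.4 − 8) = 71.6 × 7.4 = 529.84 mL.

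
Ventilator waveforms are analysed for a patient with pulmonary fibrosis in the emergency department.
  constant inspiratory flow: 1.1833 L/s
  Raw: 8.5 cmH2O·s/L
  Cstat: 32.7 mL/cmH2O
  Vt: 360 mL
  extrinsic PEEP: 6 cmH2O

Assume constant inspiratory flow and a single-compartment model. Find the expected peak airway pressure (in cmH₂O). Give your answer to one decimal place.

27.1

Equation of motion (constant flow): PIP = Vt/C + R·V̇ + PEEP.
PIP = 360/32.7 + 8.5×1.1833 + 6 = 11.009 + 10.058 + 6 = 27.067 cmH2O.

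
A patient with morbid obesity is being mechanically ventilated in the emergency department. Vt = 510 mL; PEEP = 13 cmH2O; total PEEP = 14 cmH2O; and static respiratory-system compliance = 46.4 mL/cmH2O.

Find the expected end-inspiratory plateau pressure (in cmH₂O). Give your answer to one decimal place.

25.0

End-expiratory occlusion gives total PEEP = 14 cmH2O (intrinsic PEEP = 14 − 13 = 1). Use total PEEP for the elastic gradient.
Pplat = PEEPtotal + Vt / Cstat = 14 + 510 / 46.4 = 14 + 10.991 = 24.991 cmH2O.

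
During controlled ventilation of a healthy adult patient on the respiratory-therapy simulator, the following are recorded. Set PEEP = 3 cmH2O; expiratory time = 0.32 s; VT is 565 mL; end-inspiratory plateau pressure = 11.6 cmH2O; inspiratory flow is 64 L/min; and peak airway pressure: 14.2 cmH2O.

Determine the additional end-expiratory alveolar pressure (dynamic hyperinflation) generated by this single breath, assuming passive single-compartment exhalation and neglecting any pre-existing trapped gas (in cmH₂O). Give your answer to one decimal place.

Flow: 64 L/min ÷ 60 = 1.0667 L/s.
R = (PIP − Pplat)/V̇ = (14.2 − 11.6) / 1.0667 = 2.6/1.0667 = 2.437 cmH2O·s/L.
C = Vt/(Pplat − PEEP) = 565.0 / (11.6 − 3) = 565.0/8.6 = 65.698 mL/cmH2O.
τ = R × C = 2.437 × 0.0657 L/cmH2O = 0.1601 s.
Fraction remaining = e^(−Te/τ) = e^(−0.32/0.1601) = 0.1355; trapped volume = 565.0 × 0.1355 = 76.558 mL.
Additional alveolar pressure from trapping ≈ V_trapped / C = 76.558 / 65.698 = 1.165 cmH2O.

1.2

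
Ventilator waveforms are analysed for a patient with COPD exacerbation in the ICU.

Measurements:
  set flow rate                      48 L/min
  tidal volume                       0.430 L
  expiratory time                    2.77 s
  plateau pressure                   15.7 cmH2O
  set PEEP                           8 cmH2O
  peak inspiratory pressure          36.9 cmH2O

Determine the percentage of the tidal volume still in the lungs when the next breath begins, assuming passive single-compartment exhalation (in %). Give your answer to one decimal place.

Flow: 48 L/min ÷ 60 = 0.8 L/s.
R = (PIP − Pplat)/V̇ = (36.9 − 15.7) / 0.8 = 21.2/0.8 = 26.5 cmH2O·s/L.
C = Vt/(Pplat − PEEP) = 430.0 / (15.7 − 8) = 430.0/7.7 = 55.844 mL/cmH2O.
τ = R × C = 26.5 × 0.05584 L/cmH2O = 1.48 s.
Fraction remaining at end-expiration = e^(−Te/τ) = e^(−2.77/1.48) = 0.1539 → 15.39%.

15.4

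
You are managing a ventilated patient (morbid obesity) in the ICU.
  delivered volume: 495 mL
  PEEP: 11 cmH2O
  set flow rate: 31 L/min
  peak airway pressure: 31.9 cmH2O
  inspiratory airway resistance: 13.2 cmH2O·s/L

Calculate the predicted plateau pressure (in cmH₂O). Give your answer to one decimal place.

Flow: 31 L/min ÷ 60 = 0.5167 L/s.
Pplat = PIP − Raw × flow = 31.9 − 13.2 × 0.5167 = 31.9 − 6.82 = 25.08 cmH2O.

25.1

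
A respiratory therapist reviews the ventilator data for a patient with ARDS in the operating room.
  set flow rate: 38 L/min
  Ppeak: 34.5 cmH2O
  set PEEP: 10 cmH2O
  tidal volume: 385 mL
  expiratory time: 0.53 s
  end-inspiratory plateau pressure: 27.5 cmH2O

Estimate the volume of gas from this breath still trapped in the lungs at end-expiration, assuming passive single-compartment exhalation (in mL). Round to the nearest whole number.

Flow: 38 L/min ÷ 60 = 0.6333 L/s.
R = (PIP − Pplat)/V̇ = (34.5 − 27.5) / 0.6333 = 7.0/0.6333 = 11.053 cmH2O·s/L.
C = Vt/(Pplat − PEEP) = 385.0 / (27.5 − 10) = 385.0/17.5 = 22.0 mL/cmH2O.
τ = R × C = 11.053 × 0.022 L/cmH2O = 0.2432 s.
Fraction remaining = e^(−Te/τ) = e^(−0.53/0.2432) = 0.1131.
Trapped volume = 385.0 × 0.1131 = 43.544 mL.

44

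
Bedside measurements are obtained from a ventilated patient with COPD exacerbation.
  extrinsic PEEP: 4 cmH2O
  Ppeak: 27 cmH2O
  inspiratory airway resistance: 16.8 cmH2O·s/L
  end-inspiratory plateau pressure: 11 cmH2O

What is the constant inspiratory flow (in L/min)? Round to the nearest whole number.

flow = (PIP − Pplat) / Raw = (27 − 11) / 16.8 = 0.9524 L/s × 60 = 57.144 L/min.

57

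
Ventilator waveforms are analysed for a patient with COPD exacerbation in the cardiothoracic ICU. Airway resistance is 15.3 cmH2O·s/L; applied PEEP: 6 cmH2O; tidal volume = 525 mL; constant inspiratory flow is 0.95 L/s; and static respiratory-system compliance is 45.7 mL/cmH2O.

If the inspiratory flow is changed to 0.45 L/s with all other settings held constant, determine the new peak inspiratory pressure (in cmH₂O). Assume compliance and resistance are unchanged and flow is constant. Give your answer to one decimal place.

24.4

PIP = Vt/C + R·V̇ + PEEP (constant-flow equation of motion).
Only the resistive term changes: ΔPIP = R × ΔV̇ = 15.3 × (0.45 − 0.95) = 15.3 × -0.5 = -7.65 cmH2O.
Original PIP = 525/45.7 + 15.3×0.95 + 6 = 32.023 cmH2O; new PIP = 32.023 + (-7.65) = 24.373 cmH2O.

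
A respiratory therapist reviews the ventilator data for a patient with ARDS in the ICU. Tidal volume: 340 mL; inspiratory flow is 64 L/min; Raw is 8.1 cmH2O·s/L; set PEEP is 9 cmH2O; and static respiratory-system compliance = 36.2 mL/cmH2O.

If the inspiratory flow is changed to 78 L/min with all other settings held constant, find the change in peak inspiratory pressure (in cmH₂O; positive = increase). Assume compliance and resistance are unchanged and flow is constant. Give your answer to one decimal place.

1.9

Flow: 64 L/min ÷ 60 = 1.0667 L/s.
New flow: 78 L/min ÷ 60 = 1.3 L/s.
PIP = Vt/C + R·V̇ + PEEP (constant-flow equation of motion).
Only the resistive term changes: ΔPIP = R × ΔV̇ = 8.1 × (1.3 − 1.0667) = 8.1 × 0.2333 = 1.89 cmH2O.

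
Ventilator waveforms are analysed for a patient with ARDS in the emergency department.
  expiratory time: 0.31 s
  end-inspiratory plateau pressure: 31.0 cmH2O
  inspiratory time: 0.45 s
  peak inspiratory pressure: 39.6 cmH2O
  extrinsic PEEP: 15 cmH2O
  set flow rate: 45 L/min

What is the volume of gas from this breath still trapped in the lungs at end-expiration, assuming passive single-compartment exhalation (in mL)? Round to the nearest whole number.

94

Flow: 45 L/min ÷ 60 = 0.75 L/s.
Vt = flow × Ti = 0.75 L/s × 0.45 s × 1000 mL/L = 337.5 mL.
R = (PIP − Pplat)/V̇ = (39.6 − 31.0) / 0.75 = 8.6/0.75 = 11.467 cmH2O·s/L.
C = Vt/(Pplat − PEEP) = 337.5 / (31.0 − 15) = 337.5/16.0 = 21.094 mL/cmH2O.
τ = R × C = 11.467 × 0.02109 L/cmH2O = 0.2418 s.
Fraction remaining = e^(−Te/τ) = e^(−0.31/0.2418) = 0.2775.
Trapped volume = 337.5 × 0.2775 = 93.656 mL.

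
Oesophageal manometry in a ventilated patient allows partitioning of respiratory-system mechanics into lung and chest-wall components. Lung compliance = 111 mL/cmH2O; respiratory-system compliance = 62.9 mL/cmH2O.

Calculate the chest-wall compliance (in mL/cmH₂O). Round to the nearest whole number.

145

1/Ccw = 1/Crs − 1/CL.
1/Ccw = 1/62.9 − 1/111 = 0.006889.
Ccw = 145.16 mL/cmH2O.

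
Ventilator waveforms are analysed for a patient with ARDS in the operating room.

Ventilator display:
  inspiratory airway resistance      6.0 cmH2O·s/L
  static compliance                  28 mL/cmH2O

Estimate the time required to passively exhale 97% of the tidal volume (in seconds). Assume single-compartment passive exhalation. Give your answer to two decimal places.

0.59

τ = R × C = 6.0 × 28 mL/cmH2O = 6.0 × 0.028 L/cmH2O = 0.168 s.
Exhaled fraction f = 1 − e^(−t/τ) → t = −τ·ln(1 − f) = −0.168·ln(0.03) = 0.5891 s.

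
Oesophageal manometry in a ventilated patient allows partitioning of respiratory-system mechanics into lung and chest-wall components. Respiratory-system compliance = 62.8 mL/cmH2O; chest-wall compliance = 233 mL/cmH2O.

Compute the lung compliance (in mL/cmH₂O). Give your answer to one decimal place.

86.0

1/CL = 1/Crs − 1/Ccw.
1/CL = 1/62.8 − 1/233 = 0.01163.
CL = 85.985 mL/cmH2O.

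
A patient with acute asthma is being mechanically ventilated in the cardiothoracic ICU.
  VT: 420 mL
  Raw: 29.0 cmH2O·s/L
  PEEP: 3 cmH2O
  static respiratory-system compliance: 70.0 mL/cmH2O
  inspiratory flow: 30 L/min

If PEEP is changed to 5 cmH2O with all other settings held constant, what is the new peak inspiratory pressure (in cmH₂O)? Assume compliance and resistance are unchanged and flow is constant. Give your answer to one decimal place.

25.5

Flow: 30 L/min ÷ 60 = 0.5 L/s.
PIP = Vt/C + R·V̇ + PEEP (constant-flow equation of motion).
Only the baseline term changes: ΔPIP = ΔPEEP = 5 − 3 = 2.0 cmH2O.
Original PIP = 420/70.0 + 29.0×0.5 + 3 = 23.5 cmH2O; new PIP = 23.5 + (2.0) = 25.5 cmH2O.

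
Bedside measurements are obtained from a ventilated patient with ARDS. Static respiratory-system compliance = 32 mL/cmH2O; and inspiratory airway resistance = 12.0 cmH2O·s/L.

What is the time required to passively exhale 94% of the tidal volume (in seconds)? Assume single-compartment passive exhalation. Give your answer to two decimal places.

1.08

τ = R × C = 12.0 × 32 mL/cmH2O = 12.0 × 0.032 L/cmH2O = 0.384 s.
Exhaled fraction f = 1 − e^(−t/τ) → t = −τ·ln(1 − f) = −0.384·ln(0.06) = 1.08 s.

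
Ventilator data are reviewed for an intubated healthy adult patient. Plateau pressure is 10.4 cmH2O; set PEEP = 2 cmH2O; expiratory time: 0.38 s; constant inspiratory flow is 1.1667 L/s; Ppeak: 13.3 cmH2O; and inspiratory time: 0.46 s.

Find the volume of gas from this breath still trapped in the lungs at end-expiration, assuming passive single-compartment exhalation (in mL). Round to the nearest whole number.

Vt = flow × Ti = 1.1667 L/s × 0.46 s × 1000 mL/L = 536.68 mL.
R = (PIP − Pplat)/V̇ = (13.3 − 10.4) / 1.1667 = 2.9/1.1667 = 2.486 cmH2O·s/L.
C = Vt/(Pplat − PEEP) = 536.68 / (10.4 − 2) = 536.68/8.4 = 63.89 mL/cmH2O.
τ = R × C = 2.486 × 0.06389 L/cmH2O = 0.1588 s.
Fraction remaining = e^(−Te/τ) = e^(−0.38/0.1588) = 0.09136.
Trapped volume = 536.68 × 0.09136 = 49.031 mL.

49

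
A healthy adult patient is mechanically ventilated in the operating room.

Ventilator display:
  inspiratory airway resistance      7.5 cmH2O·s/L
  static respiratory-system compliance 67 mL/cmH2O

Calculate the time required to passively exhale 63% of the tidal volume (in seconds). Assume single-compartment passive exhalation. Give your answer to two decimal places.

τ = R × C = 7.5 × 67 mL/cmH2O = 7.5 × 0.067 L/cmH2O = 0.5025 s.
Exhaled fraction f = 1 − e^(−t/τ) → t = −τ·ln(1 − f) = −0.5025·ln(0.37) = 0.4996 s.

0.50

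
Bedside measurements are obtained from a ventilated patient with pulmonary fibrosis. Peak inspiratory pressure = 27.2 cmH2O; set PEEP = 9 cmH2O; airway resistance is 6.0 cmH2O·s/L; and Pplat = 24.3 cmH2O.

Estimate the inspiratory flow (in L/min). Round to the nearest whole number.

flow = (PIP − Pplat) / Raw = (27.2 − 24.3) / 6.0 = 0.4833 L/s × 60 = 28.998 L/min.

29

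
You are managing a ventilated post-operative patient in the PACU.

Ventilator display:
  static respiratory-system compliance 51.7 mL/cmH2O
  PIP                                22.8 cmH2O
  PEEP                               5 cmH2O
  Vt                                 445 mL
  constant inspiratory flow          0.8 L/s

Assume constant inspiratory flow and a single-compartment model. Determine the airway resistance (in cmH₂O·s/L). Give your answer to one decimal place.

Equation of motion (constant flow): PIP = Vt/C + R·V̇ + PEEP.
R·V̇ = PIP − Vt/C − PEEP = 22.8 − 445/51.7 − 5 = 22.8 − 8.607 − 5 = 9.193 cmH2O.
R = 9.193 / 0.8 = 11.491 cmH2O·s/L.

11.5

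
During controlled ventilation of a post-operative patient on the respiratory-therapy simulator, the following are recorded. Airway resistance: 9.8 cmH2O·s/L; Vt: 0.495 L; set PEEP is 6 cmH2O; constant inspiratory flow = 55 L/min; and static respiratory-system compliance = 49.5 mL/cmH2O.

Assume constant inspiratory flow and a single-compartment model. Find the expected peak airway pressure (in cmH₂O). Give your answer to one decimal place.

25.0

Flow: 55 L/min ÷ 60 = 0.9167 L/s.
Equation of motion (constant flow): PIP = Vt/C + R·V̇ + PEEP.
PIP = 495/49.5 + 9.8×0.9167 + 6 = 10.0 + 8.984 + 6 = 24.984 cmH2O.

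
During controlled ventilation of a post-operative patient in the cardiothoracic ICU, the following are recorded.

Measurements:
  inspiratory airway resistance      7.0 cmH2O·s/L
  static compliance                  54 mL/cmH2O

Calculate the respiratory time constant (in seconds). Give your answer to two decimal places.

τ = R × C = 7.0 × 54 mL/cmH2O = 7.0 × 0.054 L/cmH2O = 0.378 s.

0.38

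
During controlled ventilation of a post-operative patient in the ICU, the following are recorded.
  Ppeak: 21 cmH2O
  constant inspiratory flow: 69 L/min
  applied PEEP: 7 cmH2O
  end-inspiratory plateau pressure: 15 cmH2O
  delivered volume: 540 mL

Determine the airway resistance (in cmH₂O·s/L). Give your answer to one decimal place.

Flow: 69 L/min ÷ 60 = 1.15 L/s.
Raw = (PIP − Pplat) / flow = (21 − 15) / 1.15 = 6.0 / 1.15 = 5.217 cmH2O·s/L.

5.2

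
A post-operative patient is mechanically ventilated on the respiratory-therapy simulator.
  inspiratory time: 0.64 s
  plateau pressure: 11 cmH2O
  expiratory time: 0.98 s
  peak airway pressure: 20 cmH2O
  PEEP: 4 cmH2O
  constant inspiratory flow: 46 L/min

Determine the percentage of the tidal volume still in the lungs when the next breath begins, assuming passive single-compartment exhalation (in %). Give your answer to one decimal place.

30.4

Flow: 46 L/min ÷ 60 = 0.7667 L/s.
Vt = flow × Ti = 0.7667 L/s × 0.64 s × 1000 mL/L = 490.69 mL.
R = (PIP − Pplat)/V̇ = (20 − 11) / 0.7667 = 9.0/0.7667 = 11.739 cmH2O·s/L.
C = Vt/(Pplat − PEEP) = 490.69 / (11 − 4) = 490.69/7.0 = 70.099 mL/cmH2O.
τ = R × C = 11.739 × 0.0701 L/cmH2O = 0.8229 s.
Fraction remaining at end-expiration = e^(−Te/τ) = e^(−0.98/0.8229) = 0.3039 → 30.39%.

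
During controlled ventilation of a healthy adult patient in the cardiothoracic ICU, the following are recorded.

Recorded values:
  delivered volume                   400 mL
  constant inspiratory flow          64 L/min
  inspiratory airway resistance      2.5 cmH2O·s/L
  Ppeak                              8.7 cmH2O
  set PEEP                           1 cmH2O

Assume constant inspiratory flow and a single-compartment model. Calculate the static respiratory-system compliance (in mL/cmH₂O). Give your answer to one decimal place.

Flow: 64 L/min ÷ 60 = 1.0667 L/s.
Equation of motion (constant flow): PIP = Vt/C + R·V̇ + PEEP.
Vt/C = PIP − R·V̇ − PEEP = 8.7 − 2.5×1.0667 − 1 = 8.7 − 2.667 − 1 = 5.033 cmH2O.
C = Vt / 5.033 = 400 / 5.033 = 79.475 mL/cmH2O.

79.5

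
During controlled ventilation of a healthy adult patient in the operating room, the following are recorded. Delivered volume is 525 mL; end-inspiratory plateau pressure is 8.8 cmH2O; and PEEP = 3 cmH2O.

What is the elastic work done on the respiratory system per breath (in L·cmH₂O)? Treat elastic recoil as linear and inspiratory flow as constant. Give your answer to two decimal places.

Elastic work ≈ ½ × (Pplat − PEEP) × Vt = 0.5 × (8.8 − 3) × 0.525 L = 0.5 × 5.8 × 0.525 = 1.523 L·cmH2O.

1.52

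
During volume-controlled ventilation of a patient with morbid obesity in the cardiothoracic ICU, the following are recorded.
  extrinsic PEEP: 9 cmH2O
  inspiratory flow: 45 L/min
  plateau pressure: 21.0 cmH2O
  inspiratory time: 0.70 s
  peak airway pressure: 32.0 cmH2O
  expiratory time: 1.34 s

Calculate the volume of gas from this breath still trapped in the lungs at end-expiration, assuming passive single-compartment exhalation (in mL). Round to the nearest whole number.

65

Flow: 45 L/min ÷ 60 = 0.75 L/s.
Vt = flow × Ti = 0.75 L/s × 0.70 s × 1000 mL/L = 525.0 mL.
R = (PIP − Pplat)/V̇ = (32.0 − 21.0) / 0.75 = 11.0/0.75 = 14.667 cmH2O·s/L.
C = Vt/(Pplat − PEEP) = 525.0 / (21.0 − 9) = 525.0/12.0 = 43.75 mL/cmH2O.
τ = R × C = 14.667 × 0.04375 L/cmH2O = 0.6417 s.
Fraction remaining = e^(−Te/τ) = e^(−1.34/0.6417) = 0.1239.
Trapped volume = 525.0 × 0.1239 = 65.048 mL.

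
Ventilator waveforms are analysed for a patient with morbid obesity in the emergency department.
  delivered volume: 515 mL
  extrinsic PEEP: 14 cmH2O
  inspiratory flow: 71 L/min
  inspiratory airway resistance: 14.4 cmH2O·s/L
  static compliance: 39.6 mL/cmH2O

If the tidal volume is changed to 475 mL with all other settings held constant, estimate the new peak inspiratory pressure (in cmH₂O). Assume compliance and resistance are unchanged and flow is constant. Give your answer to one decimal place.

43.0

Flow: 71 L/min ÷ 60 = 1.1833 L/s.
PIP = Vt/C + R·V̇ + PEEP (constant-flow equation of motion).
Only the elastic term changes: ΔPIP = ΔVt / C = (475 − 515) / 39.6 = -1.01 cmH2O.
Original PIP = 515/39.6 + 14.4×1.1833 + 14 = 44.045 cmH2O; new PIP = 44.045 + (-1.01) = 43.035 cmH2O.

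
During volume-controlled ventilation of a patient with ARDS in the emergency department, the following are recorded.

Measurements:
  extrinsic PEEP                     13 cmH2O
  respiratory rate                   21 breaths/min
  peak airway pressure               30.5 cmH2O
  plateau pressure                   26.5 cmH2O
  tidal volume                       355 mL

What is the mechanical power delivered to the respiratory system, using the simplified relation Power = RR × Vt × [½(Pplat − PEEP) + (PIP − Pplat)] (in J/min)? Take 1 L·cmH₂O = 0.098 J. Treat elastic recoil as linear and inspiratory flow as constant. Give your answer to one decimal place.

Per-breath work = Vt × [½(Pplat−PEEP) + (PIP−Pplat)] = 0.355 × [0.5×13.5 + 4.0] = 0.355 × 10.75 = 3.816 L·cmH2O.
Power = 21 × 3.816 = 80.136 L·cmH2O/min.
× 0.098 J/(L·cmH2O) → 7.853 J/min.

7.9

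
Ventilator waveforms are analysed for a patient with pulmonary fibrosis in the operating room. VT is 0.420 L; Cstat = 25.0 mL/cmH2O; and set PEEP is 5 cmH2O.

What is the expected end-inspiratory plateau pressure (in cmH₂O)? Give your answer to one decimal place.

21.8

Pplat = PEEP + Vt / Cstat = 5 + 420 / 25.0 = 5 + 16.8 = 21.8 cmH2O.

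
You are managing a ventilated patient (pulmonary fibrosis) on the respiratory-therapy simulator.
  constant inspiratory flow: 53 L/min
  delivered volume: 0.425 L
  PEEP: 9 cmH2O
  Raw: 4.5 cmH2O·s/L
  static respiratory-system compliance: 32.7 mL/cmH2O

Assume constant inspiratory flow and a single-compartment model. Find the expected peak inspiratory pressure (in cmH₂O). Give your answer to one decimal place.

26.0

Flow: 53 L/min ÷ 60 = 0.8833 L/s.
Equation of motion (constant flow): PIP = Vt/C + R·V̇ + PEEP.
PIP = 425/32.7 + 4.5×0.8833 + 9 = 12.997 + 3.975 + 9 = 25.972 cmH2O.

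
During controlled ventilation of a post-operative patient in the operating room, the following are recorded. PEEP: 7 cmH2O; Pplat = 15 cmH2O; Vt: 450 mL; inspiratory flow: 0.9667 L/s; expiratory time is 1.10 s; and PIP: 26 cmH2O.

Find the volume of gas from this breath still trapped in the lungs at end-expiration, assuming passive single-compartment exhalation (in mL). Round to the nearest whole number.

81

R = (PIP − Pplat)/V̇ = (26 − 15) / 0.9667 = 11.0/0.9667 = 11.379 cmH2O·s/L.
C = Vt/(Pplat − PEEP) = 450.0 / (15 − 7) = 450.0/8.0 = 56.25 mL/cmH2O.
τ = R × C = 11.379 × 0.05625 L/cmH2O = 0.6401 s.
Fraction remaining = e^(−Te/τ) = e^(−1.10/0.6401) = 0.1793.
Trapped volume = 450.0 × 0.1793 = 80.685 mL.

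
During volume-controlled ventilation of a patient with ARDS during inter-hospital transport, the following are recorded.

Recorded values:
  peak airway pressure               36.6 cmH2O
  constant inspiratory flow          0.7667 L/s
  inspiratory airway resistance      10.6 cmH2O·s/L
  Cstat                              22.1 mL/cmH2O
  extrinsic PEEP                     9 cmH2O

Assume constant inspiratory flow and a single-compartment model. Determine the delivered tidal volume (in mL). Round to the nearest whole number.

430

Equation of motion (constant flow): PIP = Vt/C + R·V̇ + PEEP.
Vt/C = PIP − R·V̇ − PEEP = 36.6 − 8.127 − 9 = 19.473 cmH2O.
Vt = C × 19.473 = 22.1 × 19.473 = 430.35 mL.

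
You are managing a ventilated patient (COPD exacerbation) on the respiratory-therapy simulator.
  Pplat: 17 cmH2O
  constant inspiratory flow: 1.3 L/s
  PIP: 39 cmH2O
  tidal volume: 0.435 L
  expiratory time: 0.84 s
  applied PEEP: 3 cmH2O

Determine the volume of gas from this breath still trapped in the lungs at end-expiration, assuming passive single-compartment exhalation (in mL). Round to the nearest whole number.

88

R = (PIP − Pplat)/V̇ = (39 − 17) / 1.3 = 22.0/1.3 = 16.923 cmH2O·s/L.
C = Vt/(Pplat − PEEP) = 435.0 / (17 − 3) = 435.0/14.0 = 31.071 mL/cmH2O.
τ = R × C = 16.923 × 0.03107 L/cmH2O = 0.5258 s.
Fraction remaining = e^(−Te/τ) = e^(−0.84/0.5258) = 0.2024.
Trapped volume = 435.0 × 0.2024 = 88.044 mL.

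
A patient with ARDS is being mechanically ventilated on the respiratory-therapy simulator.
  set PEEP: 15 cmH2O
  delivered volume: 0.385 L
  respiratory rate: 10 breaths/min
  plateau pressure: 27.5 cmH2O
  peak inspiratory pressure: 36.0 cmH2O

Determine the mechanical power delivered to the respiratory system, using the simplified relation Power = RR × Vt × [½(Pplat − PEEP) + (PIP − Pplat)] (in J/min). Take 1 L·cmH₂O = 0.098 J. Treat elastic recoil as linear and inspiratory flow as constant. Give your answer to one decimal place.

5.6

Per-breath work = Vt × [½(Pplat−PEEP) + (PIP−Pplat)] = 0.385 × [0.5×12.5 + 8.5] = 0.385 × 14.75 = 5.679 L·cmH2O.
Power = 10 × 5.679 = 56.79 L·cmH2O/min.
× 0.098 J/(L·cmH2O) → 5.565 J/min.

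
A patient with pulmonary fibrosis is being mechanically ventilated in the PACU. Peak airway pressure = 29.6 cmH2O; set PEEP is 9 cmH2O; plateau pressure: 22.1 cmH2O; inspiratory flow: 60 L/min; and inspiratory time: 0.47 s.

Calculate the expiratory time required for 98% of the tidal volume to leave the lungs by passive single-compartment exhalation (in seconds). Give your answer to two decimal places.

Flow: 60 L/min ÷ 60 = 1 L/s.
Vt = flow × Ti = 1 L/s × 0.47 s × 1000 mL/L = 470.0 mL.
R = (PIP − Pplat)/V̇ = (29.6 − 22.1) / 1 = 7.5/1 = 7.5 cmH2O·s/L.
C = Vt/(Pplat − PEEP) = 470.0 / (22.1 − 9) = 470.0/13.1 = 35.878 mL/cmH2O.
τ = R × C = 7.5 × 0.03588 L/cmH2O = 0.2691 s.
t = −τ·ln(1 − 0.98) = −0.2691·ln(0.02) = 1.053 s.

1.05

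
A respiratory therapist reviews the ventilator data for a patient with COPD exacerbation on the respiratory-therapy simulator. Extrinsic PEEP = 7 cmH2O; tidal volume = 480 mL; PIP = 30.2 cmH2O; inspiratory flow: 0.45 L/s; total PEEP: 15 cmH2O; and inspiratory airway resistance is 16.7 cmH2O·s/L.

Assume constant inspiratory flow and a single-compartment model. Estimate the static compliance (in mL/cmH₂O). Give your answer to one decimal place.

Total PEEP = 15 cmH2O (set 7 + intrinsic 8); this is the baseline alveolar pressure.
Equation of motion (constant flow): PIP = Vt/C + R·V̇ + PEEP.
Vt/C = PIP − R·V̇ − PEEP = 30.2 − 16.7×0.45 − 15 = 30.2 − 7.515 − 15 = 7.685 cmH2O.
C = Vt / 7.685 = 480 / 7.685 = 62.459 mL/cmH2O.

62.5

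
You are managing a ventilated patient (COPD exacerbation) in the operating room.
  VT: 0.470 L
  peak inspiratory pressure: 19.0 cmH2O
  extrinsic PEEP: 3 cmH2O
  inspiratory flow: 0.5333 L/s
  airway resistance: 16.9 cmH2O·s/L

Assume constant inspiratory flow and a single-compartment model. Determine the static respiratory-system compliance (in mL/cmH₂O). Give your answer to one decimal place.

67.3

Equation of motion (constant flow): PIP = Vt/C + R·V̇ + PEEP.
Vt/C = PIP − R·V̇ − PEEP = 19.0 − 16.9×0.5333 − 3 = 19.0 − 9.013 − 3 = 6.987 cmH2O.
C = Vt / 6.987 = 470 / 6.987 = 67.268 mL/cmH2O.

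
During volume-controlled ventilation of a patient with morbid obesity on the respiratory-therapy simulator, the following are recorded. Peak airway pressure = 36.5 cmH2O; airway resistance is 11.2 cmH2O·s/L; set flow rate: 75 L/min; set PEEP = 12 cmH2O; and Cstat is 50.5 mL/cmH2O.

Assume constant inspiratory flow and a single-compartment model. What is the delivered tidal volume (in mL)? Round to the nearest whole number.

530

Flow: 75 L/min ÷ 60 = 1.25 L/s.
Equation of motion (constant flow): PIP = Vt/C + R·V̇ + PEEP.
Vt/C = PIP − R·V̇ − PEEP = 36.5 − 14.0 − 12 = 10.5 cmH2O.
Vt = C × 10.5 = 50.5 × 10.5 = 530.25 mL.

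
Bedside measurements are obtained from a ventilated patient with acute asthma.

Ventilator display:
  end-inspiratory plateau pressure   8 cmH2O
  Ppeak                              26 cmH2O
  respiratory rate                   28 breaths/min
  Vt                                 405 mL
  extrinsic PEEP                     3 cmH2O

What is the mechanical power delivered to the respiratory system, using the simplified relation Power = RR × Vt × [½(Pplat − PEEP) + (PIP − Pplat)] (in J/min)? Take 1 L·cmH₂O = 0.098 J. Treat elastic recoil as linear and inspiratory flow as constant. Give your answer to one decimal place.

Per-breath work = Vt × [½(Pplat−PEEP) + (PIP−Pplat)] = 0.405 × [0.5×5.0 + 18.0] = 0.405 × 20.5 = 8.303 L·cmH2O.
Power = 28 × 8.303 = 232.48 L·cmH2O/min.
× 0.098 J/(L·cmH2O) → 22.783 J/min.

22.8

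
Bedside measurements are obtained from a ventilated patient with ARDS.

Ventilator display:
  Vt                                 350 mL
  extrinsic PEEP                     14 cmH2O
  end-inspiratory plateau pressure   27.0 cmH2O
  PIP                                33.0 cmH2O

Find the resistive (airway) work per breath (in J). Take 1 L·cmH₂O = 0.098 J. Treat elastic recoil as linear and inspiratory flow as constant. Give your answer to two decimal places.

With constant inspiratory flow the resistive pressure is constant at PIP − Pplat = 33.0 − 27.0 = 6.0 cmH2O, so resistive work = 6.0 × 0.350 = 2.1 L·cmH2O.
× 0.098 J/(L·cmH2O) → 0.2058 J.

0.21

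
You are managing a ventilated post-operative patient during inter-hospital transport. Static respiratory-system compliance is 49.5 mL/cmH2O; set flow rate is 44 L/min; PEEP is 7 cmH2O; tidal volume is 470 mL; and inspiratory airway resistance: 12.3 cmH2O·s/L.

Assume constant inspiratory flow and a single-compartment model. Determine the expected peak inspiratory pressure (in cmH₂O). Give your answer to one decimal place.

Flow: 44 L/min ÷ 60 = 0.7333 L/s.
Equation of motion (constant flow): PIP = Vt/C + R·V̇ + PEEP.
PIP = 470/49.5 + 12.3×0.7333 + 7 = 9.495 + 9.02 + 7 = 25.515 cmH2O.

25.5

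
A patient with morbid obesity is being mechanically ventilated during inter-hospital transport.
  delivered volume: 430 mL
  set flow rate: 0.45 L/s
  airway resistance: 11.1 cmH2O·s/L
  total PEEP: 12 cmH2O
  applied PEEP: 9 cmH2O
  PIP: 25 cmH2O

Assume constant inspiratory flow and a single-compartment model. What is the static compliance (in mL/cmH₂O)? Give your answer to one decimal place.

53.7

Total PEEP = 12 cmH2O (set 9 + intrinsic 3); this is the baseline alveolar pressure.
Equation of motion (constant flow): PIP = Vt/C + R·V̇ + PEEP.
Vt/C = PIP − R·V̇ − PEEP = 25 − 11.1×0.45 − 12 = 25 − 4.995 − 12 = 8.005 cmH2O.
C = Vt / 8.005 = 430 / 8.005 = 53.716 mL/cmH2O.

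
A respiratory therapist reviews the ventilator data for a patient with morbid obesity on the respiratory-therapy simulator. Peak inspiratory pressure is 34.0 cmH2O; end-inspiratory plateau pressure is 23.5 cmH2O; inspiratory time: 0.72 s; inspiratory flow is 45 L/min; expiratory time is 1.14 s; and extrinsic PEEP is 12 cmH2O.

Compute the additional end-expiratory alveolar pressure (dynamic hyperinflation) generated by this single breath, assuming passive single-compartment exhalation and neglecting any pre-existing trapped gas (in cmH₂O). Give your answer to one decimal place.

Flow: 45 L/min ÷ 60 = 0.75 L/s.
Vt = flow × Ti = 0.75 L/s × 0.72 s × 1000 mL/L = 540.0 mL.
R = (PIP − Pplat)/V̇ = (34.0 − 23.5) / 0.75 = 10.5/0.75 = 14.0 cmH2O·s/L.
C = Vt/(Pplat − PEEP) = 540.0 / (23.5 − 12) = 540.0/11.5 = 46.957 mL/cmH2O.
τ = R × C = 14.0 × 0.04696 L/cmH2O = 0.6574 s.
Fraction remaining = e^(−Te/τ) = e^(−1.14/0.6574) = 0.1766; trapped volume = 540.0 × 0.1766 = 95.364 mL.
Additional alveolar pressure from trapping ≈ V_trapped / C = 95.364 / 46.957 = 2.031 cmH2O.

2.0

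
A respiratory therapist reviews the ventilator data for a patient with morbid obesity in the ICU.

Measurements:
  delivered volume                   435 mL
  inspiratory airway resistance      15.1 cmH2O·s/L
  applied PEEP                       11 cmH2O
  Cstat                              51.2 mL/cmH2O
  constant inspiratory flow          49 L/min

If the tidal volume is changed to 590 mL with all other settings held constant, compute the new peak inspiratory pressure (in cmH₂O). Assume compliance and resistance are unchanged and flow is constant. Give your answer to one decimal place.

Flow: 49 L/min ÷ 60 = 0.8167 L/s.
PIP = Vt/C + R·V̇ + PEEP (constant-flow equation of motion).
Only the elastic term changes: ΔPIP = ΔVt / C = (590 − 435) / 51.2 = 3.027 cmH2O.
Original PIP = 435/51.2 + 15.1×0.8167 + 11 = 31.828 cmH2O; new PIP = 31.828 + (3.027) = 34.855 cmH2O.

34.9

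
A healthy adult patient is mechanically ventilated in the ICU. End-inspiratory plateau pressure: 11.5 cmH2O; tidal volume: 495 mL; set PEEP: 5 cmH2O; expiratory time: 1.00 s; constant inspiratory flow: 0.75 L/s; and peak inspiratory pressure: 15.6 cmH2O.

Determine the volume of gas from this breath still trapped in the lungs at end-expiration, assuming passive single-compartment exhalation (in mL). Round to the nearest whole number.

R = (PIP − Pplat)/V̇ = (15.6 − 11.5) / 0.75 = 4.1/0.75 = 5.467 cmH2O·s/L.
C = Vt/(Pplat − PEEP) = 495.0 / (11.5 − 5) = 495.0/6.5 = 76.154 mL/cmH2O.
τ = R × C = 5.467 × 0.07615 L/cmH2O = 0.4163 s.
Fraction remaining = e^(−Te/τ) = e^(−1.00/0.4163) = 0.09053.
Trapped volume = 495.0 × 0.09053 = 44.812 mL.

45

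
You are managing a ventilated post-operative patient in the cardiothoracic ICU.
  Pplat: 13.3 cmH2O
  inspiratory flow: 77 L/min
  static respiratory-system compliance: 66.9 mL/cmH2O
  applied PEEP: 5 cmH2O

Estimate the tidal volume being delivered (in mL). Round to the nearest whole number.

555

Vt = Cstat × (Pplat − PEEP) = 66.9 × (13.3 − 5) = 66.9 × 8.3 = 555.27 mL.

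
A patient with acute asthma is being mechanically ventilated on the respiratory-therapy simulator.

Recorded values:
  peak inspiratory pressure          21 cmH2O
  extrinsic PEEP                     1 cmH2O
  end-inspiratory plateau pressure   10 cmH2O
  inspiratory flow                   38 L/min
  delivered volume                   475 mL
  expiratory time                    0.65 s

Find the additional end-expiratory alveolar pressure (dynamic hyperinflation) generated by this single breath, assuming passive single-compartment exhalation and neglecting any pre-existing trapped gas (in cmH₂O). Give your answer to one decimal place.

4.4

Flow: 38 L/min ÷ 60 = 0.6333 L/s.
R = (PIP − Pplat)/V̇ = (21 − 10) / 0.6333 = 11.0/0.6333 = 17.369 cmH2O·s/L.
C = Vt/(Pplat − PEEP) = 475.0 / (10 − 1) = 475.0/9.0 = 52.778 mL/cmH2O.
τ = R × C = 17.369 × 0.05278 L/cmH2O = 0.9167 s.
Fraction remaining = e^(−Te/τ) = e^(−0.65/0.9167) = 0.4921; trapped volume = 475.0 × 0.4921 = 233.75 mL.
Additional alveolar pressure from trapping ≈ V_trapped / C = 233.75 / 52.778 = 4.429 cmH2O.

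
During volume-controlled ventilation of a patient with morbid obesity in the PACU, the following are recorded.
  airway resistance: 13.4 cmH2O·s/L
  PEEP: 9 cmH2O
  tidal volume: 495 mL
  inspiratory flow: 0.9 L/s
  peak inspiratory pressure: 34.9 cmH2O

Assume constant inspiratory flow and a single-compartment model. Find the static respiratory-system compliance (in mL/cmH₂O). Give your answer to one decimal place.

35.8

Equation of motion (constant flow): PIP = Vt/C + R·V̇ + PEEP.
Vt/C = PIP − R·V̇ − PEEP = 34.9 − 13.4×0.9 − 9 = 34.9 − 12.06 − 9 = 13.84 cmH2O.
C = Vt / 13.84 = 495 / 13.84 = 35.766 mL/cmH2O.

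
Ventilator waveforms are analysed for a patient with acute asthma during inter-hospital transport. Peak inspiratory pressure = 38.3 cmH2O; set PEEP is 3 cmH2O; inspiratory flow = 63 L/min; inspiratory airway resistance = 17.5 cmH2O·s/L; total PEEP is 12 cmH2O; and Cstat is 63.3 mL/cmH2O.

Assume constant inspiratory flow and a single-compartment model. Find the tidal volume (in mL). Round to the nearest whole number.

Flow: 63 L/min ÷ 60 = 1.05 L/s.
Total PEEP = 12 cmH2O (set 3 + intrinsic 9); this is the baseline alveolar pressure.
Equation of motion (constant flow): PIP = Vt/C + R·V̇ + PEEP.
Vt/C = PIP − R·V̇ − PEEP = 38.3 − 18.375 − 12 = 7.925 cmH2O.
Vt = C × 7.925 = 63.3 × 7.925 = 501.65 mL.

502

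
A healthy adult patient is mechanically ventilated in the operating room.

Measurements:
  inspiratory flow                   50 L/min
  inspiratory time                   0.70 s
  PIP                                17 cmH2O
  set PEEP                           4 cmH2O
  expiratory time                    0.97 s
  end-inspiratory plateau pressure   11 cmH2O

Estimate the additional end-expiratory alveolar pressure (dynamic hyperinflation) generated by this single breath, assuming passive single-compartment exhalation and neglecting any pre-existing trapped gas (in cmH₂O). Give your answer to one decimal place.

1.4

Flow: 50 L/min ÷ 60 = 0.8333 L/s.
Vt = flow × Ti = 0.8333 L/s × 0.70 s × 1000 mL/L = 583.31 mL.
R = (PIP − Pplat)/V̇ = (17 − 11) / 0.8333 = 6.0/0.8333 = 7.2 cmH2O·s/L.
C = Vt/(Pplat − PEEP) = 583.31 / (11 − 4) = 583.31/7.0 = 83.33 mL/cmH2O.
τ = R × C = 7.2 × 0.08333 L/cmH2O = 0.6 s.
Fraction remaining = e^(−Te/τ) = e^(−0.97/0.6) = 0.1986; trapped volume = 583.31 × 0.1986 = 115.85 mL.
Additional alveolar pressure from trapping ≈ V_trapped / C = 115.85 / 83.33 = 1.39 cmH2O.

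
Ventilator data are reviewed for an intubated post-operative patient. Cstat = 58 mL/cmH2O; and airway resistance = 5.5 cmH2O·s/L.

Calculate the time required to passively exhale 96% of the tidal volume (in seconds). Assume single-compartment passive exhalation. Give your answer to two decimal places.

1.03

τ = R × C = 5.5 × 58 mL/cmH2O = 5.5 × 0.058 L/cmH2O = 0.319 s.
Exhaled fraction f = 1 − e^(−t/τ) → t = −τ·ln(1 − f) = −0.319·ln(0.04) = 1.027 s.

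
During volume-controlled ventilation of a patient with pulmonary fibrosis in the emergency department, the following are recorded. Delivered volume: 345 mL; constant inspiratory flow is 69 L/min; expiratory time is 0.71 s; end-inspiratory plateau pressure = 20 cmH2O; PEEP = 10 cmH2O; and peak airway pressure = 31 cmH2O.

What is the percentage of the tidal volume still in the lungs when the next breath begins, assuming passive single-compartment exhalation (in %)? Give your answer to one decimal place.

Flow: 69 L/min ÷ 60 = 1.15 L/s.
R = (PIP − Pplat)/V̇ = (31 − 20) / 1.15 = 11.0/1.15 = 9.565 cmH2O·s/L.
C = Vt/(Pplat − PEEP) = 345.0 / (20 − 10) = 345.0/10.0 = 34.5 mL/cmH2O.
τ = R × C = 9.565 × 0.0345 L/cmH2O = 0.33 s.
Fraction remaining at end-expiration = e^(−Te/τ) = e^(−0.71/0.33) = 0.1163 → 11.63%.

11.6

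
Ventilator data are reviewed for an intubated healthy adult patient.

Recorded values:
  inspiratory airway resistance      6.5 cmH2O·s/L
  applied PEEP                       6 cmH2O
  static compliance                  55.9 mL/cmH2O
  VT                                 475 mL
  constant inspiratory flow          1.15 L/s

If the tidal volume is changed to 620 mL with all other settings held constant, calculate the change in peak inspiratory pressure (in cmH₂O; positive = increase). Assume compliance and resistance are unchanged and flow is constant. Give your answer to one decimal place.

PIP = Vt/C + R·V̇ + PEEP (constant-flow equation of motion).
Only the elastic term changes: ΔPIP = ΔVt / C = (620 − 475) / 55.9 = 2.594 cmH2O.

2.6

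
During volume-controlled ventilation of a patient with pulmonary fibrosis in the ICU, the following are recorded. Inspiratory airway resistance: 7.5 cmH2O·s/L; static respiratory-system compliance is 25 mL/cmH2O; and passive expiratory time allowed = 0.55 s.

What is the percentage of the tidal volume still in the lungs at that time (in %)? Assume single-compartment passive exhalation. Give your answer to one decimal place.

5.3

τ = R × C = 7.5 × 25 mL/cmH2O = 7.5 × 0.025 L/cmH2O = 0.1875 s.
Passive exhalation: V(t)/V₀ = e^(−t/τ) = e^(−0.55/0.1875) = 0.05322.
Fraction remaining = 0.05322 → 5.322%.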